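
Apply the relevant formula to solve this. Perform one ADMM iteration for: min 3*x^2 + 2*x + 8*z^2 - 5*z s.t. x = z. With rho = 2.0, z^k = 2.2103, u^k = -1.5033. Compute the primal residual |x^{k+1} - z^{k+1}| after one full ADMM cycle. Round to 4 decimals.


ADMM iteration with rho = 2.0, z^k = 2.2103, u^k = -1.5033
Step 1: x-update.
Minimize 3*x^2 + 2*x + (2.0/2)*(x - 2.2103 - 1.5033)^2
FOC: (2*3 + 2.0)*x = -2 + 2.0*(2.2103 + 1.5033)
x^{k+1} = 0.6784
Step 2: z-update.
Minimize 8*z^2 - 5*z + (2.0/2)*(0.6784 - z - 1.5033)^2
FOC: (2*8 + 2.0)*z = 5 + 2.0*(0.6784 - 1.5033)
z^{k+1} = 0.1861
Step 3: u-update.
u^{k+1} = -1.5033 + 0.6784 - 0.1861 = -1.011
Step 4: Primal residual = |0.6784 - 0.1861| = 0.4923


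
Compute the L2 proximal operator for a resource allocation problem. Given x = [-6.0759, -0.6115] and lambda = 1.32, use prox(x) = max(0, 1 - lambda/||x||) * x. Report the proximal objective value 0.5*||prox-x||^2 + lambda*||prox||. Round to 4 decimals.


Step 1: Compute ||x||.
||x|| = 6.1066
Step 2: Compute scaling factor.
scale = max(0, 1 - 1.32/6.1066) = 0.7838
Step 3: prox(x) = [-4.7625, -0.4793]
||prox(x)|| = 4.7866
Step 4: Proximal objective.
0.5*||prox-x||^2 = 0.8712
lambda*||prox|| = 6.3183
Total = 7.1895


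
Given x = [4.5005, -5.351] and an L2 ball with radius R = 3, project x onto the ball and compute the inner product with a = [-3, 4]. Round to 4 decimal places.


Step 1: Compute ||x|| (intermediates to 6 decimals).
||x|| = sqrt(4.5005^2 + (-5.351)^2) = 6.991974
Step 2: Project.
Since ||x|| > R, scale = R/||x|| = 3/6.991974 = 0.429063, proj(x) = scale * x
proj(x) = [1.930998, -2.295916]
Step 3: Dot product.
a^T * proj(x) = -3*1.930998 + 4*(-2.295916) = -14.9767


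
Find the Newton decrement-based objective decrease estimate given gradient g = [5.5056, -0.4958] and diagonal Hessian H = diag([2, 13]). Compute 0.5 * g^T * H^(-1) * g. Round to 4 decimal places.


Step 1: H is diagonal, so H^(-1) * g = [2.7528, -0.0381].
Step 2: g^T H^(-1) g = sum_i g_i^2 / H_ii
  = (5.5056)^2/2 + (-0.4958)^2/13
  = 15.1558 + 0.0189 = 15.1747
Step 3: Objective decrease = 0.5 * g^T H^(-1) g = 7.5874


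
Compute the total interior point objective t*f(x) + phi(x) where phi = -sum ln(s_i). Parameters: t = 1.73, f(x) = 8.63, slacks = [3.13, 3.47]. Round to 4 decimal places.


Step 1: Compute log-barrier.
ln values: [1.141, 1.2442]
phi = -(1.141 + 1.2442) = -2.3852
Step 2: Compute augmented objective.
t*f(x) = 1.73*8.63 = 14.9299
Total = 14.9299 - 2.3852 = 12.5447


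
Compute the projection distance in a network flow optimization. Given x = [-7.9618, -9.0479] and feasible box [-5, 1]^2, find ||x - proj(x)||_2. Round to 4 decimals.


Project each component onto [-5, 1].
clip(-7.9618) = -5.0, clip(-9.0479) = -5.0
Projection = [-5.0, -5.0]
Squared diffs: [8.7723, 16.3855]
Distance = sqrt(25.1578) = 5.0158


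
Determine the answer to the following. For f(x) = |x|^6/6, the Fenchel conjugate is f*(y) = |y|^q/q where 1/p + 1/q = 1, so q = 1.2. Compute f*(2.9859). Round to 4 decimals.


The conjugate exponent q satisfies 1/p + 1/q = 1.
p = 6, so q = 6/(6 - 1) = 1.2
|y|^q = 2.9859^1.2 = 3.7161
f*(2.9859) = 3.7161 / 1.2 = 3.0968


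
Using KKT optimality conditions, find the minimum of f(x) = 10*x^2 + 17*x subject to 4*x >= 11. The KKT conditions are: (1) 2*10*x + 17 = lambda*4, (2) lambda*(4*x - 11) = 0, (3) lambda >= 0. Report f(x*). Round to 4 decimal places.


Step 1: Try lambda = 0 (constraint inactive).
x_unc = -17/(2*10) = -0.85
Check: 4*-0.85 = -3.4 < 11 -- violated!
Step 2: Constraint must be active: 4*x = 11
x* = 11/4 = 2.75
lambda = (2*10*2.75 + 17)/4 = 18.0
Step 3: Compute optimal value.
f(x*) = 10*2.75^2 + 17*2.75 = 122.375


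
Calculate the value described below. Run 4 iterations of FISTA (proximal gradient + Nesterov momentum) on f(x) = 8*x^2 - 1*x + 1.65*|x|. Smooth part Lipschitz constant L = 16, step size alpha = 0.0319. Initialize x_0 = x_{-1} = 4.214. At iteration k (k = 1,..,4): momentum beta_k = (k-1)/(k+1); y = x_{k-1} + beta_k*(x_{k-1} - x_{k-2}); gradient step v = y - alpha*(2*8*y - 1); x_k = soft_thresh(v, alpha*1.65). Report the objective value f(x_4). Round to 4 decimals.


FISTA on f(x) = 8*x^2 - 1*x + 1.65*|x|
L = 16, alpha = 0.0319
Iteration 1: beta = 0.0, y = 4.214 + 0.0*(4.214 - 4.214) = 4.214
  grad(y) = 66.424, v = y - alpha*grad = 2.0951
  prox(v) = soft_thresh(2.0951, 0.0526) = 2.0424
Iteration 2: beta = 0.3333, y = 2.0424 + 0.3333*(2.0424 - 4.214) = 1.3186
  grad(y) = 20.0974, v = y - alpha*grad = 0.6775
  prox(v) = soft_thresh(0.6775, 0.0526) = 0.6248
Iteration 3: beta = 0.5, y = 0.6248 + 0.5*(0.6248 - 2.0424) = -0.084
  grad(y) = -2.3432, v = y - alpha*grad = -0.0092
  prox(v) = soft_thresh(-0.0092, 0.0526) = 0.0
Iteration 4: beta = 0.6, y = 0.0 + 0.6*(0.0 - 0.6248) = -0.3749
  grad(y) = -6.9985, v = y - alpha*grad = -0.1517
  prox(v) = soft_thresh(-0.1517, 0.0526) = -0.099
f(x_4) = 8*(-0.099)^2 - 1*(-0.099) + 1.65*|-0.099| = 0.3408


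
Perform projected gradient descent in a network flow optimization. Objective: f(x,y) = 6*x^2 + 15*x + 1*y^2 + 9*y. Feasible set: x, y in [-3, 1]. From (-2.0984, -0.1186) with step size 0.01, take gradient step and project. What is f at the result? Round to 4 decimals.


Step 1: Compute gradient at (-2.0984, -0.1186).
grad_x = 2*6*-2.0984 + 15 = -10.1808
grad_y = 2*1*-0.1186 + 9 = 8.7628
Step 2: Gradient step.
x_raw = -2.0984 - 0.01*-10.1808 = -1.9966
y_raw = -0.1186 - 0.01*8.7628 = -0.2062
Step 3: Project onto [-3, 1].
x_proj = clip(-1.9966) = -1.9966
y_proj = clip(-0.2062) = -0.2062
Step 4: Evaluate f.
f(-1.9966, -0.2062) = -7.8441


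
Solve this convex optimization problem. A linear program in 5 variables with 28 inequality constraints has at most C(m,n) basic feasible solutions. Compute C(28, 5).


Each vertex corresponds to some choice of n active constraints out of m, so the number of vertices is at most C(m, n) = m! / (n!(m-n)!).
m = 28, n = 5
Numerator: 28 * 27 * 26 * 25 * 24
Denominator: 5! = 120
C(28, 5) = 98280


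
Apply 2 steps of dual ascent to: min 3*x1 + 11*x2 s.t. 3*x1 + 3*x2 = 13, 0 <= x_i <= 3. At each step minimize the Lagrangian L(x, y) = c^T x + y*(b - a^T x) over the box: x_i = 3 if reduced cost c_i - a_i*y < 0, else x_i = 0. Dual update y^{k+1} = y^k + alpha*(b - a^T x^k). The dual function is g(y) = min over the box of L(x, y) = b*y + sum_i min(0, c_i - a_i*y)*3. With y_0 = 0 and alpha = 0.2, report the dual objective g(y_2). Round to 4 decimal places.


Dual ascent for LP: min 3*x1 + 11*x2, 3*x1 + 3*x2 = 13, 0 <= x_i <= 3
Step 1: y^k = 0.0, reduced costs: (3.0, 11.0)
  x^k = (0.0, 0.0), subgradient = b - a^T x = 13.0
  y^{k+1} = 0.0 + 0.2*13.0 = 2.6
Step 2: y^k = 2.6, reduced costs: (-4.8, 3.2)
  x^k = (3.0, 0.0), subgradient = b - a^T x = 4.0
  y^{k+1} = 2.6 + 0.2*4.0 = 3.4
Dual objective at y_2 = 3.4: reduced costs (-7.2, 0.8), box minimizer x = (3.0, 0.0)
g(y_2) = b*y + (c1 - a1*y)*x1 + (c2 - a2*y)*x2 = 13*3.4 + (-7.2)*3.0 + 0.8*0.0 = 44.2 - 21.6 + 0.0 = 22.6


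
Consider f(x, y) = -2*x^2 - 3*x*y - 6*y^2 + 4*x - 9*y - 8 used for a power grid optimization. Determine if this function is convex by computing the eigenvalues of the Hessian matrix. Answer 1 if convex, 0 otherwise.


The Hessian of f(x,y) = -2*x^2 - 3*x*y - 6*y^2 + 4*x - 9*y - 8 is:
H = [[-4, -3], [-3, -12]]
Trace = -4 - 12 = -16
Determinant = -4*-12 - (-3)^2 = 39
Discriminant = (-16)^2 - 4*39 = 100.0
Eigenvalues: lambda_1 = -13.0, lambda_2 = -3.0
The function is not convex.

0


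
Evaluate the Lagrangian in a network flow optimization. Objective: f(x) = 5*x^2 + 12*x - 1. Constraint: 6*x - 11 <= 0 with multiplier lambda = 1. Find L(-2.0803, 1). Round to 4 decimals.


Step 1: Evaluate f(x).
f(-2.0803) = 5*(-2.0803)^2 + 12*(-2.0803) - 1 = -4.3254
Step 2: Evaluate g(x).
g(-2.0803) = 6*-2.0803 - 11 = -23.4818
Step 3: Compute Lagrangian.
L = -4.3254 + 1*-23.4818 = -27.8072


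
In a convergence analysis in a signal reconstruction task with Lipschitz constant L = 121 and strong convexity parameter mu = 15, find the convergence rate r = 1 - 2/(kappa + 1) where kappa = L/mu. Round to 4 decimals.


Step 1: Compute the condition number.
kappa = L/mu = 121/15 = 8.0667
Step 2: Compute the convergence rate.
r = 1 - 2/(kappa + 1) = 1 - 2*mu/(L + mu) = (L - mu)/(L + mu) = 106/136 = 0.7794


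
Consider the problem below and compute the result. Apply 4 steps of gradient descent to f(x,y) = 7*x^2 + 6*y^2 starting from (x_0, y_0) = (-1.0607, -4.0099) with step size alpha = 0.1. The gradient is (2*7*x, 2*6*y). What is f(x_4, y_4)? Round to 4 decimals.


Gradient descent on f(x,y) = 7*x^2 + 6*y^2.
Starting point: (-1.0607, -4.0099), alpha = 0.1
Step 1: grad_x = 2*7*-1.0607 = -14.8498, grad_y = 2*6*-4.0099 = -48.1188
  x_1 = -1.0607 - 0.1*-14.8498 = 0.4243
  y_1 = -4.0099 - 0.1*-48.1188 = 0.802
Step 2: grad_x = 2*7*0.4243 = 5.9399, grad_y = 2*6*0.802 = 9.6238
  x_2 = 0.4243 - 0.1*5.9399 = -0.1697
  y_2 = 0.802 - 0.1*9.6238 = -0.1604
Step 3: grad_x = 2*7*-0.1697 = -2.376, grad_y = 2*6*-0.1604 = -1.9248
  x_3 = -0.1697 - 0.1*-2.376 = 0.0679
  y_3 = -0.1604 - 0.1*-1.9248 = 0.0321
Step 4: grad_x = 2*7*0.0679 = 0.9504, grad_y = 2*6*0.0321 = 0.385
  x_4 = 0.0679 - 0.1*0.9504 = -0.0272
  y_4 = 0.0321 - 0.1*0.385 = -0.0064
f(-0.0272, -0.0064) = 7*(-0.0272)^2 + 6*(-0.0064)^2 = 0.0054


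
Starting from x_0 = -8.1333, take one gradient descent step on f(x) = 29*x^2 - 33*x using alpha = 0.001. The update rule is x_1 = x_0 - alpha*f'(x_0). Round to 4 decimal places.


We compute the gradient at x_0 and apply the update.
f'(x) = 58*x - 33
f'(-8.1333) = 58*-8.1333 - 33 = -504.7314
x_1 = -8.1333 - 0.001*-504.7314 = -7.6286


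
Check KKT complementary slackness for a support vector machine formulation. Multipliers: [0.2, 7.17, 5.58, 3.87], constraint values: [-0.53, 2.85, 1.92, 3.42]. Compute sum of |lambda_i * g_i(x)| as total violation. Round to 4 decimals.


KKT complementary slackness check:
lambda_1 * g_1 = 0.2 * -0.53 = -0.106
lambda_2 * g_2 = 7.17 * 2.85 = 20.4345
lambda_3 * g_3 = 5.58 * 1.92 = 10.7136
lambda_4 * g_4 = 3.87 * 3.42 = 13.2354
Total violation = 0.106 + 20.4345 + 10.7136 + 13.2354 = 44.4895


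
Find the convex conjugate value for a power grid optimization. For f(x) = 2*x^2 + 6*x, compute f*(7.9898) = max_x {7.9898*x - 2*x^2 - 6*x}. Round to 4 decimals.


f*(y) = sup_x {y*x - a*x^2 - b*x} = sup_x {(y-b)*x - a*x^2}
FOC: (y - b) - 2a*x = 0 => x* = (y - b)/(2a)
x* = (7.9898 - 6)/(2*2) = 0.4975
f*(7.9898) = (y-b)^2/(4a) = (7.9898 - 6)^2/(4*2)
= 3.9593/8 = 0.4949


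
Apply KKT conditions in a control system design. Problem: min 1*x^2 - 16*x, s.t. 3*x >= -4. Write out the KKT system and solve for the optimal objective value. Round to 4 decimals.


Step 1: Try lambda = 0 (constraint inactive).
Stationarity: 2*1*x - 16 = 0
x* = 16/(2*1) = 8.0
Check constraint: 3*8.0 = 24.0 >= -4 -- satisfied.
Step 2: Compute optimal value.
f(x*) = 1*8.0^2 - 16*8.0 = -64.0


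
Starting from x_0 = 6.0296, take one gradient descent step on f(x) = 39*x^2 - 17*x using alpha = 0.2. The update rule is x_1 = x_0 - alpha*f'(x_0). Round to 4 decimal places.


We compute the gradient at x_0 and apply the update.
f'(x) = 78*x - 17
f'(6.0296) = 78*6.0296 - 17 = 453.3088
x_1 = 6.0296 - 0.2*453.3088 = -84.6322


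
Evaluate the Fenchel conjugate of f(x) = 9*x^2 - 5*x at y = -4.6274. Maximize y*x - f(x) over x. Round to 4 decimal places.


f*(y) = sup_x {y*x - a*x^2 - b*x} = sup_x {(y-b)*x - a*x^2}
FOC: (y - b) - 2a*x = 0 => x* = (y - b)/(2a)
x* = (-4.6274 + 5)/(2*9) = 0.0207
f*(-4.6274) = (y-b)^2/(4a) = (-4.6274 + 5)^2/(4*9)
= 0.1388/36 = 0.0039


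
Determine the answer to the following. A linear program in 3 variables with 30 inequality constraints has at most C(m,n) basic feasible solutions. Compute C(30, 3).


Each vertex corresponds to some choice of n active constraints out of m, so the number of vertices is at most C(m, n) = m! / (n!(m-n)!).
m = 30, n = 3
Numerator: 30 * 29 * 28
Denominator: 3! = 6
C(30, 3) = 4060


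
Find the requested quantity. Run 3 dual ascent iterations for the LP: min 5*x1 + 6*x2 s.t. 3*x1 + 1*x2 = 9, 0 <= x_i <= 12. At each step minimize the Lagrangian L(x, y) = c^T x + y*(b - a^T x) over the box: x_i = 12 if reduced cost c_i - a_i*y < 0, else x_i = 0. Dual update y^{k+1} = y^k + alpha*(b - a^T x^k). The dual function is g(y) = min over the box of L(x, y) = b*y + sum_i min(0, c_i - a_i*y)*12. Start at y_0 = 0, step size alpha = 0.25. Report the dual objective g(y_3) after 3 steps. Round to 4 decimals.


Dual ascent for LP: min 5*x1 + 6*x2, 3*x1 + 1*x2 = 9, 0 <= x_i <= 12
Step 1: y^k = 0.0, reduced costs: (5.0, 6.0)
  x^k = (0.0, 0.0), subgradient = b - a^T x = 9.0
  y^{k+1} = 0.0 + 0.25*9.0 = 2.25
Step 2: y^k = 2.25, reduced costs: (-1.75, 3.75)
  x^k = (12.0, 0.0), subgradient = b - a^T x = -27.0
  y^{k+1} = 2.25 + 0.25*-27.0 = -4.5
Step 3: y^k = -4.5, reduced costs: (18.5, 10.5)
  x^k = (0.0, 0.0), subgradient = b - a^T x = 9.0
  y^{k+1} = -4.5 + 0.25*9.0 = -2.25
Dual objective at y_3 = -2.25: reduced costs (11.75, 8.25), box minimizer x = (0.0, 0.0)
g(y_3) = b*y + (c1 - a1*y)*x1 + (c2 - a2*y)*x2 = 9*(-2.25) + 11.75*0.0 + 8.25*0.0 = -20.25 + 0.0 + 0.0 = -20.25


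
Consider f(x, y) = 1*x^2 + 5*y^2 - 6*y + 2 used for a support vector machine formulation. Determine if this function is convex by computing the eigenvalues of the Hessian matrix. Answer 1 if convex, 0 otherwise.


The Hessian of f(x,y) = 1*x^2 + 5*y^2 - 6*y + 2 is:
H = [[2, 0], [0, 10]]
Trace = 2 + 10 = 12
Determinant = 2*10 - (0)^2 = 20
Discriminant = (12)^2 - 4*20 = 64.0
Eigenvalues: lambda_1 = 2.0, lambda_2 = 10.0
The function is convex.

1


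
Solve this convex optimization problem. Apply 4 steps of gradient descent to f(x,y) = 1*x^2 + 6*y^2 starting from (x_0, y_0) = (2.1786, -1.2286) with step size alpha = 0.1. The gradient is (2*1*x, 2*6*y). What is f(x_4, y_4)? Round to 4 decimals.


Gradient descent on f(x,y) = 1*x^2 + 6*y^2.
Starting point: (2.1786, -1.2286), alpha = 0.1
Step 1: grad_x = 2*1*2.1786 = 4.3572, grad_y = 2*6*-1.2286 = -14.7432
  x_1 = 2.1786 - 0.1*4.3572 = 1.7429
  y_1 = -1.2286 - 0.1*-14.7432 = 0.2457
Step 2: grad_x = 2*1*1.7429 = 3.4858, grad_y = 2*6*0.2457 = 2.9486
  x_2 = 1.7429 - 0.1*3.4858 = 1.3943
  y_2 = 0.2457 - 0.1*2.9486 = -0.0491
Step 3: grad_x = 2*1*1.3943 = 2.7886, grad_y = 2*6*-0.0491 = -0.5897
  x_3 = 1.3943 - 0.1*2.7886 = 1.1154
  y_3 = -0.0491 - 0.1*-0.5897 = 0.0098
Step 4: grad_x = 2*1*1.1154 = 2.2309, grad_y = 2*6*0.0098 = 0.1179
  x_4 = 1.1154 - 0.1*2.2309 = 0.8924
  y_4 = 0.0098 - 0.1*0.1179 = -0.002
f(0.8924, -0.002) = 1*0.8924^2 + 6*(-0.002)^2 = 0.7963


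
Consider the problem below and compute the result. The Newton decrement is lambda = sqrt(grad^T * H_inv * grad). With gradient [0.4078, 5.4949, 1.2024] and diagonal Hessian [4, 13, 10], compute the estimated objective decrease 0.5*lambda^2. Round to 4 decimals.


Step 1: H is diagonal, so H^(-1) * g = [0.102, 0.4227, 0.1202].
Step 2: g^T H^(-1) g = sum_i g_i^2 / H_ii
  = (0.4078)^2/4 + (5.4949)^2/13 + (1.2024)^2/10
  = 0.0416 + 2.3226 + 0.1446 = 2.5088
Step 3: Objective decrease = 0.5 * g^T H^(-1) g = 1.2544


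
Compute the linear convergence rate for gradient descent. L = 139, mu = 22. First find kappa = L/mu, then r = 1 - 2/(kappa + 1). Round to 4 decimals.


Step 1: Compute the condition number.
kappa = L/mu = 139/22 = 6.3182
Step 2: Compute the convergence rate.
r = 1 - 2/(kappa + 1) = 1 - 2*mu/(L + mu) = (L - mu)/(L + mu) = 117/161 = 0.7267


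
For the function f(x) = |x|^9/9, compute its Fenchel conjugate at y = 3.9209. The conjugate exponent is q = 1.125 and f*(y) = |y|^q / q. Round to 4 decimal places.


The conjugate exponent q satisfies 1/p + 1/q = 1.
p = 9, so q = 9/(9 - 1) = 1.125
|y|^q = 3.9209^1.125 = 4.6511
f*(3.9209) = 4.6511 / 1.125 = 4.1343


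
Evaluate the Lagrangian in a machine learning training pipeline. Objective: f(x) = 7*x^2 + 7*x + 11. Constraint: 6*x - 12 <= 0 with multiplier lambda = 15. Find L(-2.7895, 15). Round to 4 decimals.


Step 1: Evaluate f(x).
f(-2.7895) = 7*(-2.7895)^2 + 7*(-2.7895) + 11 = 45.9427
Step 2: Evaluate g(x).
g(-2.7895) = 6*-2.7895 - 12 = -28.737
Step 3: Compute Lagrangian.
L = 45.9427 + 15*-28.737 = -385.1123


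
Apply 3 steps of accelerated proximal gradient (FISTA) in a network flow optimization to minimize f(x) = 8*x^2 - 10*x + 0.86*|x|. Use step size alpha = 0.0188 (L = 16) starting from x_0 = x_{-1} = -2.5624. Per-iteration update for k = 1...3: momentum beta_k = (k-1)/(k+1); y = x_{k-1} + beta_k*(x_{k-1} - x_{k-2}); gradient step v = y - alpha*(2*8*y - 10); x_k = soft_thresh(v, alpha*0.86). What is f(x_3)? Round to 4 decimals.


FISTA on f(x) = 8*x^2 - 10*x + 0.86*|x|
L = 16, alpha = 0.0188
Iteration 1: beta = 0.0, y = -2.5624 + 0.0*(-2.5624 + 2.5624) = -2.5624
  grad(y) = -50.9984, v = y - alpha*grad = -1.6036
  prox(v) = soft_thresh(-1.6036, 0.0162) = -1.5875
Iteration 2: beta = 0.3333, y = -1.5875 + 0.3333*(-1.5875 + 2.5624) = -1.2625
  grad(y) = -30.1997, v = y - alpha*grad = -0.6947
  prox(v) = soft_thresh(-0.6947, 0.0162) = -0.6786
Iteration 3: beta = 0.5, y = -0.6786 + 0.5*(-0.6786 + 1.5875) = -0.2241
  grad(y) = -13.5857, v = y - alpha*grad = 0.0313
  prox(v) = soft_thresh(0.0313, 0.0162) = 0.0151
f(x_3) = 8*0.0151^2 - 10*0.0151 + 0.86*|0.0151| = -0.1365


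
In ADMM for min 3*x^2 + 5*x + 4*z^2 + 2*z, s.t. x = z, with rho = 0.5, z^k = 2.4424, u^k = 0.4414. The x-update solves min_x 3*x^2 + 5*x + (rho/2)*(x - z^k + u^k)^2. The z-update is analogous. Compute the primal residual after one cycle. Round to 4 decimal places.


ADMM iteration with rho = 0.5, z^k = 2.4424, u^k = 0.4414
Step 1: x-update.
Minimize 3*x^2 + 5*x + (0.5/2)*(x - 2.4424 + 0.4414)^2
FOC: (2*3 + 0.5)*x = -5 + 0.5*(2.4424 - 0.4414)
x^{k+1} = -0.6153
Step 2: z-update.
Minimize 4*z^2 + 2*z + (0.5/2)*(-0.6153 - z + 0.4414)^2
FOC: (2*4 + 0.5)*z = -2 + 0.5*(-0.6153 + 0.4414)
z^{k+1} = -0.2455
Step 3: u-update.
u^{k+1} = 0.4414 - 0.6153 + 0.2455 = 0.0716
Step 4: Primal residual = |-0.6153 + 0.2455| = 0.3698


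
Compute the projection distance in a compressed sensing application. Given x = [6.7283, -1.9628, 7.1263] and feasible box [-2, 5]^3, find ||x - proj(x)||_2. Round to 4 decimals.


Project each component onto [-2, 5].
clip(6.7283) = 5.0, clip(-1.9628) = -1.9628, clip(7.1263) = 5.0
Projection = [5.0, -1.9628, 5.0]
Squared diffs: [2.987, 0.0, 4.5212]
Distance = sqrt(7.5082) = 2.7401


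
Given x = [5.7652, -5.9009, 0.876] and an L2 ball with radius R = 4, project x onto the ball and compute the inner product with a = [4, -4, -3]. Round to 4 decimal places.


Step 1: Compute ||x|| (intermediates to 6 decimals).
||x|| = sqrt(5.7652^2 + (-5.9009)^2 + 0.876^2) = 8.296115
Step 2: Project.
Since ||x|| > R, scale = R/||x|| = 4/8.296115 = 0.482153, proj(x) = scale * x
proj(x) = [2.779708, -2.845137, 0.422366]
Step 3: Dot product.
a^T * proj(x) = 4*2.779708 - 4*(-2.845137) - 3*0.422366 = 21.2323


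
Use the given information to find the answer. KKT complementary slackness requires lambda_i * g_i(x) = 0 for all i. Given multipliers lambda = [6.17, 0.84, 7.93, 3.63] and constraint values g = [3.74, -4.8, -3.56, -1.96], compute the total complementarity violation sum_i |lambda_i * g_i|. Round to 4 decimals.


KKT complementary slackness check:
lambda_1 * g_1 = 6.17 * 3.74 = 23.0758
lambda_2 * g_2 = 0.84 * -4.8 = -4.032
lambda_3 * g_3 = 7.93 * -3.56 = -28.2308
lambda_4 * g_4 = 3.63 * -1.96 = -7.1148
Total violation = 23.0758 + 4.032 + 28.2308 + 7.1148 = 62.4534


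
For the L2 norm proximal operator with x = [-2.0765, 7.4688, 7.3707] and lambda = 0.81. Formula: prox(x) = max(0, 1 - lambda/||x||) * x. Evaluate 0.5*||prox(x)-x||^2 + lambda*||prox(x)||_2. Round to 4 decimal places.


Step 1: Compute ||x||.
||x|| = 10.6968
Step 2: Compute scaling factor.
scale = max(0, 1 - 0.81/10.6968) = 0.9243
Step 3: prox(x) = [-1.9193, 6.9032, 6.8126]
||prox(x)|| = 9.8868
Step 4: Proximal objective.
0.5*||prox-x||^2 = 0.3281
lambda*||prox|| = 8.0083
Total = 8.3364


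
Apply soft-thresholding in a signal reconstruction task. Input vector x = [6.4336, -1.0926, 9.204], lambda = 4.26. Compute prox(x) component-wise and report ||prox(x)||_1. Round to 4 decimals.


Soft-thresholding with lambda = 4.26:
prox(6.4336) = sign(6.4336)*max(|6.4336| - 4.26, 0) = 2.1736
prox(-1.0926) = sign(-1.0926)*max(|-1.0926| - 4.26, 0) = 0.0
prox(9.204) = sign(9.204)*max(|9.204| - 4.26, 0) = 4.944
prox(x) = [2.1736, 0.0, 4.944]
||prox(x)||_1 = 2.1736 + 0.0 + 4.944 = 7.1176


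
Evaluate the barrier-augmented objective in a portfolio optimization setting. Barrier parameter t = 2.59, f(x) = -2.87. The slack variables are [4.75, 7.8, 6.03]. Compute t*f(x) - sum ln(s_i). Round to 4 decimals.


Step 1: Compute log-barrier.
ln values: [1.5581, 2.0541, 1.7967]
phi = -(1.5581 + 2.0541 + 1.7967) = -5.409
Step 2: Compute augmented objective.
t*f(x) = 2.59*-2.87 = -7.4333
Total = -7.4333 - 5.409 = -12.8423


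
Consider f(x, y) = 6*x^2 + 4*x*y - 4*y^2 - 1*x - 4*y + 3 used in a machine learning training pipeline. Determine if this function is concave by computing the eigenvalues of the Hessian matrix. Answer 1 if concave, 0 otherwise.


The Hessian of f(x,y) = 6*x^2 + 4*x*y - 4*y^2 - 1*x - 4*y + 3 is:
H = [[12, 4], [4, -8]]
Trace = 12 - 8 = 4
Determinant = 12*-8 - (4)^2 = -112
Discriminant = (4)^2 - 4*-112 = 464.0
Eigenvalues: lambda_1 = -8.7703, lambda_2 = 12.7703
The function is not concave.

0


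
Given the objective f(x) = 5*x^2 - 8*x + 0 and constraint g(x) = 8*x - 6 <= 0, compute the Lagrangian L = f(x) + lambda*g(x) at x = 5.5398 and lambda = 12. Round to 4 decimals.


Step 1: Evaluate f(x).
f(5.5398) = 5*5.5398^2 - 8*5.5398 + 0 = 109.1285
Step 2: Evaluate g(x).
g(5.5398) = 8*5.5398 - 6 = 38.3184
Step 3: Compute Lagrangian.
L = 109.1285 + 12*38.3184 = 568.9493


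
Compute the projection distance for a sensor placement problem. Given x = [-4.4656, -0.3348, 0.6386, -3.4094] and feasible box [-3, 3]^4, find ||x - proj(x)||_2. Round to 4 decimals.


Project each component onto [-3, 3].
clip(-4.4656) = -3.0, clip(-0.3348) = -0.3348, clip(0.6386) = 0.6386, clip(-3.4094) = -3.0
Projection = [-3.0, -0.3348, 0.6386, -3.0]
Squared diffs: [2.148, 0.0, 0.0, 0.1676]
Distance = sqrt(2.3156) = 1.5217


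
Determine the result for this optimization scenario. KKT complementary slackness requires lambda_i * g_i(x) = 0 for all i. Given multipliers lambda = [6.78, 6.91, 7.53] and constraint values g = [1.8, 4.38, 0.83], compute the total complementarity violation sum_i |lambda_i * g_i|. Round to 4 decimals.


KKT complementary slackness check:
lambda_1 * g_1 = 6.78 * 1.8 = 12.204
lambda_2 * g_2 = 6.91 * 4.38 = 30.2658
lambda_3 * g_3 = 7.53 * 0.83 = 6.2499
Total violation = 12.204 + 30.2658 + 6.2499 = 48.7197


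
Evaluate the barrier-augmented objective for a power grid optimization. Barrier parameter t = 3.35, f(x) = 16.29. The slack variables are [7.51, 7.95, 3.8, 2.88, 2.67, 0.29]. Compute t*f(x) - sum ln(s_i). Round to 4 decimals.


Step 1: Compute log-barrier.
ln values: [2.0162, 2.0732, 1.335, 1.0578, 0.9821, -1.2379]
phi = -(2.0162 + 2.0732 + 1.335 + 1.0578 + 0.9821 - 1.2379) = -6.2264
Step 2: Compute augmented objective.
t*f(x) = 3.35*16.29 = 54.5715
Total = 54.5715 - 6.2264 = 48.3451


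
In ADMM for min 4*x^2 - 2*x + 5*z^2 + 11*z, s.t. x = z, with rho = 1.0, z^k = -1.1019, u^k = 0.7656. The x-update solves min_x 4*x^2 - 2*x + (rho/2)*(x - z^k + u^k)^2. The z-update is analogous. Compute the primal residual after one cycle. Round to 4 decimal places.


ADMM iteration with rho = 1.0, z^k = -1.1019, u^k = 0.7656
Step 1: x-update.
Minimize 4*x^2 - 2*x + (1.0/2)*(x + 1.1019 + 0.7656)^2
FOC: (2*4 + 1.0)*x = 2 + 1.0*(-1.1019 - 0.7656)
x^{k+1} = 0.0147
Step 2: z-update.
Minimize 5*z^2 + 11*z + (1.0/2)*(0.0147 - z + 0.7656)^2
FOC: (2*5 + 1.0)*z = -11 + 1.0*(0.0147 + 0.7656)
z^{k+1} = -0.9291
Step 3: u-update.
u^{k+1} = 0.7656 + 0.0147 + 0.9291 = 1.7094
Step 4: Primal residual = |0.0147 + 0.9291| = 0.9438


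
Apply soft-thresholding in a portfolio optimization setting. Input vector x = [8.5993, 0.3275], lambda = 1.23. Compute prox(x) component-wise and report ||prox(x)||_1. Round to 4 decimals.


Soft-thresholding with lambda = 1.23:
prox(8.5993) = sign(8.5993)*max(|8.5993| - 1.23, 0) = 7.3693
prox(0.3275) = sign(0.3275)*max(|0.3275| - 1.23, 0) = 0.0
prox(x) = [7.3693, 0.0]
||prox(x)||_1 = 7.3693 + 0.0 = 7.3693


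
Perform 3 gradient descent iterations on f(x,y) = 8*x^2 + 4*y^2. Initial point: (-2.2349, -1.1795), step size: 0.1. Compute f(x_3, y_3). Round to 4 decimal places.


Gradient descent on f(x,y) = 8*x^2 + 4*y^2.
Starting point: (-2.2349, -1.1795), alpha = 0.1
Step 1: grad_x = 2*8*-2.2349 = -35.7584, grad_y = 2*4*-1.1795 = -9.436
  x_1 = -2.2349 - 0.1*-35.7584 = 1.3409
  y_1 = -1.1795 - 0.1*-9.436 = -0.2359
Step 2: grad_x = 2*8*1.3409 = 21.455, grad_y = 2*4*-0.2359 = -1.8872
  x_2 = 1.3409 - 0.1*21.455 = -0.8046
  y_2 = -0.2359 - 0.1*-1.8872 = -0.0472
Step 3: grad_x = 2*8*-0.8046 = -12.873, grad_y = 2*4*-0.0472 = -0.3774
  x_3 = -0.8046 - 0.1*-12.873 = 0.4827
  y_3 = -0.0472 - 0.1*-0.3774 = -0.0094
f(0.4827, -0.0094) = 8*0.4827^2 + 4*(-0.0094)^2 = 1.8646


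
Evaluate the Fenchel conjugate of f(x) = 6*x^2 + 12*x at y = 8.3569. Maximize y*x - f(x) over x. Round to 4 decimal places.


f*(y) = sup_x {y*x - a*x^2 - b*x} = sup_x {(y-b)*x - a*x^2}
FOC: (y - b) - 2a*x = 0 => x* = (y - b)/(2a)
x* = (8.3569 - 12)/(2*6) = -0.3036
f*(8.3569) = (y-b)^2/(4a) = (8.3569 - 12)^2/(4*6)
= 13.2722/24 = 0.553


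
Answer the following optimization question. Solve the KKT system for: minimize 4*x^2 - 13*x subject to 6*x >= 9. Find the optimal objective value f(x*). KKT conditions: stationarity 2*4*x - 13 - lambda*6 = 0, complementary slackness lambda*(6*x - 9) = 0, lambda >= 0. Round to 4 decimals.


Step 1: Try lambda = 0 (constraint inactive).
Stationarity: 2*4*x - 13 = 0
x* = 13/(2*4) = 1.625
Check constraint: 6*1.625 = 9.75 >= 9 -- satisfied.
Step 2: Compute optimal value.
f(x*) = 4*1.625^2 - 13*1.625 = -10.5625


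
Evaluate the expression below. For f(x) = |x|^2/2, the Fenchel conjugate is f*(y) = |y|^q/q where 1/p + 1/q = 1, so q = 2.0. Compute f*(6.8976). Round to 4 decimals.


The conjugate exponent q satisfies 1/p + 1/q = 1.
p = 2, so q = 2/(2 - 1) = 2.0
|y|^q = 6.8976^2.0 = 47.5769
f*(6.8976) = 47.5769 / 2.0 = 23.7884


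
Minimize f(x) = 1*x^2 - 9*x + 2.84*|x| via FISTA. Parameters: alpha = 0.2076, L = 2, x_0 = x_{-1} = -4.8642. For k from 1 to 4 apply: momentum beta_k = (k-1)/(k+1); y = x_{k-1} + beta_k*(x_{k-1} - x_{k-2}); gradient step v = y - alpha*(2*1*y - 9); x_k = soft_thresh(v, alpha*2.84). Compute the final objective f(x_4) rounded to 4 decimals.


FISTA on f(x) = 1*x^2 - 9*x + 2.84*|x|
L = 2, alpha = 0.2076
Iteration 1: beta = 0.0, y = -4.8642 + 0.0*(-4.8642 + 4.8642) = -4.8642
  grad(y) = -18.7284, v = y - alpha*grad = -0.9762
  prox(v) = soft_thresh(-0.9762, 0.5896) = -0.3866
Iteration 2: beta = 0.3333, y = -0.3866 + 0.3333*(-0.3866 + 4.8642) = 1.1059
  grad(y) = -6.7881, v = y - alpha*grad = 2.5151
  prox(v) = soft_thresh(2.5151, 0.5896) = 1.9256
Iteration 3: beta = 0.5, y = 1.9256 + 0.5*(1.9256 + 0.3866) = 3.0816
  grad(y) = -2.8367, v = y - alpha*grad = 3.6705
  prox(v) = soft_thresh(3.6705, 0.5896) = 3.081
Iteration 4: beta = 0.6, y = 3.081 + 0.6*(3.081 - 1.9256) = 3.7742
  grad(y) = -1.4516, v = y - alpha*grad = 4.0756
  prox(v) = soft_thresh(4.0756, 0.5896) = 3.486
f(x_4) = 1*3.486^2 - 9*3.486 + 2.84*|3.486| = -9.3216


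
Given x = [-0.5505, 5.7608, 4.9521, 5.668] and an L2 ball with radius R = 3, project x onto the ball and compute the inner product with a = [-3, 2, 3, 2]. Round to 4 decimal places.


Step 1: Compute ||x|| (intermediates to 6 decimals).
||x|| = sqrt((-0.5505)^2 + 5.7608^2 + 4.9521^2 + 5.668^2) = 9.494176
Step 2: Project.
Since ||x|| > R, scale = R/||x|| = 3/9.494176 = 0.315983, proj(x) = scale * x
proj(x) = [-0.173949, 1.820315, 1.564779, 1.790992]
Step 3: Dot product.
a^T * proj(x) = -3*(-0.173949) + 2*1.820315 + 3*1.564779 + 2*1.790992 = 12.4388


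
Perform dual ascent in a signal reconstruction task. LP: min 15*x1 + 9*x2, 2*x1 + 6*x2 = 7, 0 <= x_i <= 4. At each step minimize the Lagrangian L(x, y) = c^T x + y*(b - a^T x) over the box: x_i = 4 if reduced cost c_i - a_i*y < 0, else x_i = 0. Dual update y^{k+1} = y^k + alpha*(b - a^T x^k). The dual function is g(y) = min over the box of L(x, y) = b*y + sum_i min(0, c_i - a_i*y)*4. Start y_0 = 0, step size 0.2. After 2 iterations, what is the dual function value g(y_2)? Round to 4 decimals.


Dual ascent for LP: min 15*x1 + 9*x2, 2*x1 + 6*x2 = 7, 0 <= x_i <= 4
Step 1: y^k = 0.0, reduced costs: (15.0, 9.0)
  x^k = (0.0, 0.0), subgradient = b - a^T x = 7.0
  y^{k+1} = 0.0 + 0.2*7.0 = 1.4
Step 2: y^k = 1.4, reduced costs: (12.2, 0.6)
  x^k = (0.0, 0.0), subgradient = b - a^T x = 7.0
  y^{k+1} = 1.4 + 0.2*7.0 = 2.8
Dual objective at y_2 = 2.8: reduced costs (9.4, -7.8), box minimizer x = (0.0, 4.0)
g(y_2) = b*y + (c1 - a1*y)*x1 + (c2 - a2*y)*x2 = 7*2.8 + 9.4*0.0 + (-7.8)*4.0 = 19.6 + 0.0 - 31.2 = -11.6


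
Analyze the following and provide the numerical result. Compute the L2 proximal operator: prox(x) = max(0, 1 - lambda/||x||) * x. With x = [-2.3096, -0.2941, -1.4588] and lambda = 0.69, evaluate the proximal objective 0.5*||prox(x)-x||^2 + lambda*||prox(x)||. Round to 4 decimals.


Step 1: Compute ||x||.
||x|| = 2.7475
Step 2: Compute scaling factor.
scale = max(0, 1 - 0.69/2.7475) = 0.7489
Step 3: prox(x) = [-1.7296, -0.2202, -1.0924]
||prox(x)|| = 2.0575
Step 4: Proximal objective.
0.5*||prox-x||^2 = 0.2381
lambda*||prox|| = 1.4197
Total = 1.6577


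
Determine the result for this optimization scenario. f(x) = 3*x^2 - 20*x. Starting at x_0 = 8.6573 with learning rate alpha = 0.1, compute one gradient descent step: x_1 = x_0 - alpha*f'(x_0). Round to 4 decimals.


We compute the gradient at x_0 and apply the update.
f'(x) = 6*x - 20
f'(8.6573) = 6*8.6573 - 20 = 31.9438
x_1 = 8.6573 - 0.1*31.9438 = 5.4629


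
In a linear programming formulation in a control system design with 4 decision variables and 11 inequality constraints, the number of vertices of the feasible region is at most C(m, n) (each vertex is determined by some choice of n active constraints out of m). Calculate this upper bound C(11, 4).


Each vertex corresponds to some choice of n active constraints out of m, so the number of vertices is at most C(m, n) = m! / (n!(m-n)!).
m = 11, n = 4
Numerator: 11 * 10 * 9 * 8
Denominator: 4! = 24
C(11, 4) = 330


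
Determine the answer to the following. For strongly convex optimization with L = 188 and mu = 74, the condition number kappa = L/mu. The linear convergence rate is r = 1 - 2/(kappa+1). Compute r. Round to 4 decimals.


Step 1: Compute the condition number.
kappa = L/mu = 188/74 = 2.5405
Step 2: Compute the convergence rate.
r = 1 - 2/(kappa + 1) = 1 - 2*mu/(L + mu) = (L - mu)/(L + mu) = 114/262 = 0.4351


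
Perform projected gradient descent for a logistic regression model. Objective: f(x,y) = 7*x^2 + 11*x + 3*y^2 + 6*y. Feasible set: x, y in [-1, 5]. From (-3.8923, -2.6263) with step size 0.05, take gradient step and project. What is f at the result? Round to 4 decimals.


Step 1: Compute gradient at (-3.8923, -2.6263).
grad_x = 2*7*-3.8923 + 11 = -43.4922
grad_y = 2*3*-2.6263 + 6 = -9.7578
Step 2: Gradient step.
x_raw = -3.8923 - 0.05*-43.4922 = -1.7177
y_raw = -2.6263 - 0.05*-9.7578 = -2.1384
Step 3: Project onto [-1, 5].
x_proj = clip(-1.7177) = -1.0
y_proj = clip(-2.1384) = -1.0
Step 4: Evaluate f.
f(-1.0, -1.0) = -7.0


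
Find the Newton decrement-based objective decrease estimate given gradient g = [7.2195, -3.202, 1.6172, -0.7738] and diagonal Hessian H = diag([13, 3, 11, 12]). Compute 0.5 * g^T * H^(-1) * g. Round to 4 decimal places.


Step 1: H is diagonal, so H^(-1) * g = [0.5553, -1.0673, 0.147, -0.0645].
Step 2: g^T H^(-1) g = sum_i g_i^2 / H_ii
  = (7.2195)^2/13 + (-3.202)^2/3 + (1.6172)^2/11 + (-0.7738)^2/12
  = 4.0093 + 3.4176 + 0.2378 + 0.0499 = 7.7146
Step 3: Objective decrease = 0.5 * g^T H^(-1) g = 3.8573


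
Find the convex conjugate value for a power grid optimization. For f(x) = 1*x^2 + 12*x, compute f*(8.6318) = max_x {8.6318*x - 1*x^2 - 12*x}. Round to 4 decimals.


f*(y) = sup_x {y*x - a*x^2 - b*x} = sup_x {(y-b)*x - a*x^2}
FOC: (y - b) - 2a*x = 0 => x* = (y - b)/(2a)
x* = (8.6318 - 12)/(2*1) = -1.6841
f*(8.6318) = (y-b)^2/(4a) = (8.6318 - 12)^2/(4*1)
= 11.3448/4 = 2.8362


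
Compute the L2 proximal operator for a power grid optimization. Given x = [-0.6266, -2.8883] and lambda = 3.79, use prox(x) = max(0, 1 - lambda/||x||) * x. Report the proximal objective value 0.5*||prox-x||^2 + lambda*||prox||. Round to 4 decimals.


Step 1: Compute ||x||.
||x|| = 2.9555
Step 2: Compute scaling factor.
scale = max(0, 1 - 3.79/2.9555) = 0.0
Step 3: prox(x) = [-0.0, -0.0]
||prox(x)|| = 0.0
Step 4: Proximal objective.
0.5*||prox-x||^2 = 4.3675
lambda*||prox|| = 0.0
Total = 4.3675


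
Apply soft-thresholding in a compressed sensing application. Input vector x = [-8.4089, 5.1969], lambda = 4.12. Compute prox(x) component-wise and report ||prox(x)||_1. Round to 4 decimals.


Soft-thresholding with lambda = 4.12:
prox(-8.4089) = sign(-8.4089)*max(|-8.4089| - 4.12, 0) = -4.2889
prox(5.1969) = sign(5.1969)*max(|5.1969| - 4.12, 0) = 1.0769
prox(x) = [-4.2889, 1.0769]
||prox(x)||_1 = 4.2889 + 1.0769 = 5.3658


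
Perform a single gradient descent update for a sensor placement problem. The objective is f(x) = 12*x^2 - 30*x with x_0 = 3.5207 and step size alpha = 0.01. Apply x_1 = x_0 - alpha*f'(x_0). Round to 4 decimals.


We compute the gradient at x_0 and apply the update.
f'(x) = 24*x - 30
f'(3.5207) = 24*3.5207 - 30 = 54.4968
x_1 = 3.5207 - 0.01*54.4968 = 2.9757


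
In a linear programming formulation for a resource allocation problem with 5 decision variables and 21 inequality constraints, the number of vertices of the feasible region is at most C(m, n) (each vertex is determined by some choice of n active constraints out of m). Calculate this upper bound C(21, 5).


Each vertex corresponds to some choice of n active constraints out of m, so the number of vertices is at most C(m, n) = m! / (n!(m-n)!).
m = 21, n = 5
Numerator: 21 * 20 * 19 * 18 * 17
Denominator: 5! = 120
C(21, 5) = 20349


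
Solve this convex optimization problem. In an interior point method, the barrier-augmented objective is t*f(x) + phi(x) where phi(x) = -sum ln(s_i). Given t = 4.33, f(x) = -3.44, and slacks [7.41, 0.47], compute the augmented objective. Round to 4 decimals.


Step 1: Compute log-barrier.
ln values: [2.0028, -0.755]
phi = -(2.0028 - 0.755) = -1.2478
Step 2: Compute augmented objective.
t*f(x) = 4.33*-3.44 = -14.8952
Total = -14.8952 - 1.2478 = -16.143


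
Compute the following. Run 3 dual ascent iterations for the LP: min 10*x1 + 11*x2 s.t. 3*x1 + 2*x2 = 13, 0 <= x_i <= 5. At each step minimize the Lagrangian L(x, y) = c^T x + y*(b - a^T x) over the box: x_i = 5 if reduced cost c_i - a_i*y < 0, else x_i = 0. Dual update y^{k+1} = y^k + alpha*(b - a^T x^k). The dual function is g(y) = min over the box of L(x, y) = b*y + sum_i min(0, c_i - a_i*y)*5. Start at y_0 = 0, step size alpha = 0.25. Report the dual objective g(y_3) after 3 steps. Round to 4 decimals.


Dual ascent for LP: min 10*x1 + 11*x2, 3*x1 + 2*x2 = 13, 0 <= x_i <= 5
Step 1: y^k = 0.0, reduced costs: (10.0, 11.0)
  x^k = (0.0, 0.0), subgradient = b - a^T x = 13.0
  y^{k+1} = 0.0 + 0.25*13.0 = 3.25
Step 2: y^k = 3.25, reduced costs: (0.25, 4.5)
  x^k = (0.0, 0.0), subgradient = b - a^T x = 13.0
  y^{k+1} = 3.25 + 0.25*13.0 = 6.5
Step 3: y^k = 6.5, reduced costs: (-9.5, -2.0)
  x^k = (5.0, 5.0), subgradient = b - a^T x = -12.0
  y^{k+1} = 6.5 + 0.25*-12.0 = 3.5
Dual objective at y_3 = 3.5: reduced costs (-0.5, 4.0), box minimizer x = (5.0, 0.0)
g(y_3) = b*y + (c1 - a1*y)*x1 + (c2 - a2*y)*x2 = 13*3.5 + (-0.5)*5.0 + 4.0*0.0 = 45.5 - 2.5 + 0.0 = 43.0


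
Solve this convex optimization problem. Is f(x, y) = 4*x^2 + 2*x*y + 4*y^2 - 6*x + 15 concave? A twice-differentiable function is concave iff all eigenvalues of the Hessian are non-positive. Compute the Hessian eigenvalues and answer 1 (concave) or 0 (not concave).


The Hessian of f(x,y) = 4*x^2 + 2*x*y + 4*y^2 - 6*x + 15 is:
H = [[8, 2], [2, 8]]
Trace = 8 + 8 = 16
Determinant = 8*8 - (2)^2 = 60
Discriminant = (16)^2 - 4*60 = 16.0
Eigenvalues: lambda_1 = 6.0, lambda_2 = 10.0
The function is not concave.

0


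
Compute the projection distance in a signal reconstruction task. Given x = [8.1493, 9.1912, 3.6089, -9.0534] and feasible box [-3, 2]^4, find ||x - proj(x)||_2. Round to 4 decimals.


Project each component onto [-3, 2].
clip(8.1493) = 2.0, clip(9.1912) = 2.0, clip(3.6089) = 2.0, clip(-9.0534) = -3.0
Projection = [2.0, 2.0, 2.0, -3.0]
Squared diffs: [37.8139, 51.7134, 2.5886, 36.6437]
Distance = sqrt(128.7596) = 11.3472


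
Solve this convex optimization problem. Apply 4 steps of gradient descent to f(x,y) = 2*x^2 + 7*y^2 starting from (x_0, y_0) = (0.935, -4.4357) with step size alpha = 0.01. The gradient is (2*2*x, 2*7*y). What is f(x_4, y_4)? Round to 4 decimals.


Gradient descent on f(x,y) = 2*x^2 + 7*y^2.
Starting point: (0.935, -4.4357), alpha = 0.01
Step 1: grad_x = 2*2*0.935 = 3.74, grad_y = 2*7*-4.4357 = -62.0998
  x_1 = 0.935 - 0.01*3.74 = 0.8976
  y_1 = -4.4357 - 0.01*-62.0998 = -3.8147
Step 2: grad_x = 2*2*0.8976 = 3.5904, grad_y = 2*7*-3.8147 = -53.4058
  x_2 = 0.8976 - 0.01*3.5904 = 0.8617
  y_2 = -3.8147 - 0.01*-53.4058 = -3.2806
Step 3: grad_x = 2*2*0.8617 = 3.4468, grad_y = 2*7*-3.2806 = -45.929
  x_3 = 0.8617 - 0.01*3.4468 = 0.8272
  y_3 = -3.2806 - 0.01*-45.929 = -2.8214
Step 4: grad_x = 2*2*0.8272 = 3.3089, grad_y = 2*7*-2.8214 = -39.499
  x_4 = 0.8272 - 0.01*3.3089 = 0.7941
  y_4 = -2.8214 - 0.01*-39.499 = -2.4264
f(0.7941, -2.4264) = 2*0.7941^2 + 7*(-2.4264)^2 = 42.472


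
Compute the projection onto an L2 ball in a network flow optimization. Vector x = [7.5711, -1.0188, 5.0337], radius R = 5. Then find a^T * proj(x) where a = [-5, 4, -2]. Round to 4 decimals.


Step 1: Compute ||x|| (intermediates to 6 decimals).
||x|| = sqrt(7.5711^2 + (-1.0188)^2 + 5.0337^2) = 9.148642
Step 2: Project.
Since ||x|| > R, scale = R/||x|| = 5/9.148642 = 0.546529, proj(x) = scale * x
proj(x) = [4.137826, -0.556804, 2.751063]
Step 3: Dot product.
a^T * proj(x) = -5*4.137826 + 4*(-0.556804) - 2*2.751063 = -28.4185


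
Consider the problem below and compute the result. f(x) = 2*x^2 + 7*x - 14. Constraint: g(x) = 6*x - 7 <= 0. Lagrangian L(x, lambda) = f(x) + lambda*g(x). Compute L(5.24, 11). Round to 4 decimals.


Step 1: Evaluate f(x).
f(5.24) = 2*5.24^2 + 7*5.24 - 14 = 77.5952
Step 2: Evaluate g(x).
g(5.24) = 6*5.24 - 7 = 24.44
Step 3: Compute Lagrangian.
L = 77.5952 + 11*24.44 = 346.4352


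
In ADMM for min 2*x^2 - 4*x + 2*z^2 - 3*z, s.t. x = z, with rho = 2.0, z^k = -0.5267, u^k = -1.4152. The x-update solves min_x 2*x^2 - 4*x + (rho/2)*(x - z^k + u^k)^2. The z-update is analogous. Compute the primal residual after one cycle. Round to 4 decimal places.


ADMM iteration with rho = 2.0, z^k = -0.5267, u^k = -1.4152
Step 1: x-update.
Minimize 2*x^2 - 4*x + (2.0/2)*(x + 0.5267 - 1.4152)^2
FOC: (2*2 + 2.0)*x = 4 + 2.0*(-0.5267 + 1.4152)
x^{k+1} = 0.9628
Step 2: z-update.
Minimize 2*z^2 - 3*z + (2.0/2)*(0.9628 - z - 1.4152)^2
FOC: (2*2 + 2.0)*z = 3 + 2.0*(0.9628 - 1.4152)
z^{k+1} = 0.3492
Step 3: u-update.
u^{k+1} = -1.4152 + 0.9628 - 0.3492 = -0.8016
Step 4: Primal residual = |0.9628 - 0.3492| = 0.6136


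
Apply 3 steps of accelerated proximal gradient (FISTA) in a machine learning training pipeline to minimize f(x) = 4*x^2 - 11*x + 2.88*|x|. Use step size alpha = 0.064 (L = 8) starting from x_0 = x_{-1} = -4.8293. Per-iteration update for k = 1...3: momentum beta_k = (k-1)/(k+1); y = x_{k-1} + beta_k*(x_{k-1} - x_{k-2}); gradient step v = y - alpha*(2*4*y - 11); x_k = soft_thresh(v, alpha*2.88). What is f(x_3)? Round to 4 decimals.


FISTA on f(x) = 4*x^2 - 11*x + 2.88*|x|
L = 8, alpha = 0.064
Iteration 1: beta = 0.0, y = -4.8293 + 0.0*(-4.8293 + 4.8293) = -4.8293
  grad(y) = -49.6344, v = y - alpha*grad = -1.6527
  prox(v) = soft_thresh(-1.6527, 0.1843) = -1.4684
Iteration 2: beta = 0.3333, y = -1.4684 + 0.3333*(-1.4684 + 4.8293) = -0.3481
  grad(y) = -13.7846, v = y - alpha*grad = 0.5341
  prox(v) = soft_thresh(0.5341, 0.1843) = 0.3498
Iteration 3: beta = 0.5, y = 0.3498 + 0.5*(0.3498 + 1.4684) = 1.2589
  grad(y) = -0.9286, v = y - alpha*grad = 1.3184
  prox(v) = soft_thresh(1.3184, 0.1843) = 1.134
f(x_3) = 4*1.134^2 - 11*1.134 + 2.88*|1.134| = -4.0642
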